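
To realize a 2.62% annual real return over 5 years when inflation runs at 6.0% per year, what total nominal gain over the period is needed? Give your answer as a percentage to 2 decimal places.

52.30%

Required annual nominal rate: (1+2.62%)(1+6.0%) − 1 = 8.7772%.
Cumulative over 5 years: (1 + 0.087772)^5 − 1 ≈ 0.52296.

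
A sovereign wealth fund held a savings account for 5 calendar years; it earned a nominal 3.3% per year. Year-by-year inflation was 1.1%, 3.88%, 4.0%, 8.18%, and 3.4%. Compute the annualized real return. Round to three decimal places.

-0.756%

Cumulative inflation factor: 1.011 × 1.0388 × 1.040 × 1.0818 × 1.034 ≈ 1.22175.
Nominal growth factor: 1.17626. Real growth factor = 1.17626 / 1.22175 ≈ 0.96276.
Annualized: 0.96276^(1/5) − 1 ≈ -0.00756.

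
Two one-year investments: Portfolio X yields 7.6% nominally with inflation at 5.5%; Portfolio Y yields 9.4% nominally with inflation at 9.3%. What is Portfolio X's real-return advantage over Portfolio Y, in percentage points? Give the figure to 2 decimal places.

1.90

Portfolio X real return: 1.076/1.055 − 1 = 1.991%.
Portfolio Y real return: 1.094/1.093 − 1 = 0.091%.
Difference: 1.991 − 0.091 = 1.900 pp.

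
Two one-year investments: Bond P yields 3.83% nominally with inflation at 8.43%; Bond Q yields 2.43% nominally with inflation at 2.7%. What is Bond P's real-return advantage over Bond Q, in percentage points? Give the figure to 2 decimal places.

-3.98

Bond P real return: 1.0383/1.0843 − 1 = -4.242%.
Bond Q real return: 1.0243/1.027 − 1 = -0.263%.
Difference: -4.242 − (-0.263) = -3.979 pp.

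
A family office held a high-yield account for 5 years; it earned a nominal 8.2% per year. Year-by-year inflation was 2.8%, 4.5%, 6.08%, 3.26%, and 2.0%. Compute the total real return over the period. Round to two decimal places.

Cumulative inflation factor: 1.028 × 1.045 × 1.0608 × 1.0326 × 1.020 ≈ 1.20026.
Nominal growth factor: 1.48298. Real growth factor = 1.48298 / 1.20026 ≈ 1.23555.
Total real return ≈ 23.5552%.

23.56%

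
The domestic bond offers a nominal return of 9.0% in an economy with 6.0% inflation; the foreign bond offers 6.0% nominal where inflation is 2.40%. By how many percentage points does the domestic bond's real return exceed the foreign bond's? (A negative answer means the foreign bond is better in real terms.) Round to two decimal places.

The domestic bond real return: 1.090/1.060 − 1 = 2.830%.
The foreign bond real return: 1.060/1.0240 − 1 = 3.516%.
Difference: 2.830 − 3.516 = -0.686 pp.

-0.69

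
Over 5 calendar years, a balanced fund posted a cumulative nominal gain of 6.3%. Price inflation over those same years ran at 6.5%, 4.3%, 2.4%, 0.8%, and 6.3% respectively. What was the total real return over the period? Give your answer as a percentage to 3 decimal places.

-12.782%

Cumulative inflation factor: 1.065 × 1.043 × 1.024 × 1.008 × 1.063 ≈ 1.21879.
Nominal growth factor: 1.06300. Real growth factor = 1.06300 / 1.21879 ≈ 0.87218.
Total real return ≈ -12.7821%.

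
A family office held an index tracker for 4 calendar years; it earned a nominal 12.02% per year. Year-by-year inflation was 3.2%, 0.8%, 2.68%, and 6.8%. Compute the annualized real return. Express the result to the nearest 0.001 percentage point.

Cumulative inflation factor: 1.032 × 1.008 × 1.0268 × 1.068 ≈ 1.14077.
Nominal growth factor: 1.57464. Real growth factor = 1.57464 / 1.14077 ≈ 1.38034.
Annualized: 1.38034^(1/4) − 1 ≈ 0.08392.

8.392%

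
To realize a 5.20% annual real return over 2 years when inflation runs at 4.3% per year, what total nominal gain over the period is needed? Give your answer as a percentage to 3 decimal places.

20.393%

Required annual nominal rate: (1+5.20%)(1+4.3%) − 1 = 9.7236%.
Cumulative over 2 years: (1 + 0.097236)^2 − 1 ≈ 0.20393.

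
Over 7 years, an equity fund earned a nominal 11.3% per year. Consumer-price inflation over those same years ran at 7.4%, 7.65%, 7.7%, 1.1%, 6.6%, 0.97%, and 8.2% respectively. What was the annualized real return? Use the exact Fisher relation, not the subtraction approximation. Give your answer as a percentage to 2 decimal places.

5.38%

Cumulative inflation factor: 1.074 × 1.0765 × 1.077 × 1.011 × 1.066 × 1.0097 × 1.082 ≈ 1.46609.
Nominal growth factor: 2.11576. Real growth factor = 2.11576 / 1.46609 ≈ 1.44313.
Annualized: 1.44313^(1/7) − 1 ≈ 0.05380.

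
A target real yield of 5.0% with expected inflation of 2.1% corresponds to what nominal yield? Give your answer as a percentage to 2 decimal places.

7.21%

By the Fisher equation, 1 + r_nom = (1 + 5.0%)(1 + 2.1%) = 1.050 × 1.021 = 1.07205.
So r_nom = 7.205%.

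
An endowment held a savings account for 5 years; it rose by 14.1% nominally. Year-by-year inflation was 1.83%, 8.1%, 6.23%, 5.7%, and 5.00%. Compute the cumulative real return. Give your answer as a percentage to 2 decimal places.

Cumulative inflation factor: 1.0183 × 1.081 × 1.0623 × 1.057 × 1.0500 ≈ 1.29782.
Nominal growth factor: 1.14100. Real growth factor = 1.14100 / 1.29782 ≈ 0.87917.
Total real return ≈ -12.0830%.

-12.08%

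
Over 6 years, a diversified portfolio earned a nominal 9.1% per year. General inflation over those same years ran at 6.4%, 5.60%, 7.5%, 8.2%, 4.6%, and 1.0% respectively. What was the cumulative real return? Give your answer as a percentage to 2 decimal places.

22.14%

Cumulative inflation factor: 1.064 × 1.0560 × 1.075 × 1.082 × 1.046 × 1.010 ≈ 1.38068.
Nominal growth factor: 1.68635. Real growth factor = 1.68635 / 1.38068 ≈ 1.22139.
Total real return ≈ 22.1389%.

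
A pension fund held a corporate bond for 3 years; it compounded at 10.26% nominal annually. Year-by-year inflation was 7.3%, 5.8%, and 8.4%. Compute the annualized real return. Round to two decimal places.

Cumulative inflation factor: 1.073 × 1.058 × 1.084 ≈ 1.23059.
Nominal growth factor: 1.34046. Real growth factor = 1.34046 / 1.23059 ≈ 1.08928.
Annualized: 1.08928^(1/3) − 1 ≈ 0.02892.

2.89%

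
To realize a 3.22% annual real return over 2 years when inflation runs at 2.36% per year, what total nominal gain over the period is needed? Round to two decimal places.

11.63%

Required annual nominal rate: (1+3.22%)(1+2.36%) − 1 = 5.655992%.
Cumulative over 2 years: (1 + 0.05655992)^2 − 1 ≈ 0.11632.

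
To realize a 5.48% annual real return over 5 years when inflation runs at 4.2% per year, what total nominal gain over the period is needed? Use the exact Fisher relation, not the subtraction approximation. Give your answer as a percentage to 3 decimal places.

Required annual nominal rate: (1+5.48%)(1+4.2%) − 1 = 9.91016%.
Cumulative over 5 years: (1 + 0.0991016)^5 − 1 ≈ 0.60394.

60.394%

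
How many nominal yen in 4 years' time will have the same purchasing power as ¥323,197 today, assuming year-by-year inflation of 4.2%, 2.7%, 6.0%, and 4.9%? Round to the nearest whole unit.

¥384,580

Cumulative price-level factor: 1.042 × 1.027 × 1.060 × 1.049 ≈ 1.1899248000.
The nominal amount required is ¥323,197 scaled up by that factor.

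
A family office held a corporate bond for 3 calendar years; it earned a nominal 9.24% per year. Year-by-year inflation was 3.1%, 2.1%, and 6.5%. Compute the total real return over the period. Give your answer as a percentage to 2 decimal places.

16.28%

Cumulative inflation factor: 1.031 × 1.021 × 1.065 ≈ 1.12107.
Nominal growth factor: 1.30360. Real growth factor = 1.30360 / 1.12107 ≈ 1.16282.
Total real return ≈ 16.2816%.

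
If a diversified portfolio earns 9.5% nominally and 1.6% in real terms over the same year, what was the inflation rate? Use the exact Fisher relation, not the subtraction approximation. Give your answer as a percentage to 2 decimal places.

From (1+r_nom) = (1+r_real)(1+π), we get 1+π = (1 + 9.5%)/(1 + 1.6%) = 1.095/1.016 ≈ 1.07776.
So π ≈ 7.7756%.

7.78%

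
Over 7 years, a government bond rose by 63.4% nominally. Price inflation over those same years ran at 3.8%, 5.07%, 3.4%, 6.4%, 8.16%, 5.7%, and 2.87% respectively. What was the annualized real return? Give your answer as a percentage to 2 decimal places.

2.12%

Cumulative inflation factor: 1.038 × 1.0507 × 1.034 × 1.064 × 1.0816 × 1.057 × 1.0287 ≈ 1.41114.
Nominal growth factor: 1.63400. Real growth factor = 1.63400 / 1.41114 ≈ 1.15793.
Annualized: 1.15793^(1/7) − 1 ≈ 0.02117.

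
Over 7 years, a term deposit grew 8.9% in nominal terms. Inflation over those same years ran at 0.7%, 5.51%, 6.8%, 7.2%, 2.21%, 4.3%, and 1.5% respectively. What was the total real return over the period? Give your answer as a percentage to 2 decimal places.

Cumulative inflation factor: 1.007 × 1.0551 × 1.068 × 1.072 × 1.0221 × 1.043 × 1.015 ≈ 1.31623.
Nominal growth factor: 1.08900. Real growth factor = 1.08900 / 1.31623 ≈ 0.82736.
Total real return ≈ -17.2639%.

-17.26%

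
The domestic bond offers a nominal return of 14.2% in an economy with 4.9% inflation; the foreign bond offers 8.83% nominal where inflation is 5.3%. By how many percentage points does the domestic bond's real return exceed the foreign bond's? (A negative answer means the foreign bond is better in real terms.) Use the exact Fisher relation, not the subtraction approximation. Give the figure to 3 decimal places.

The domestic bond real return: 1.142/1.049 − 1 = 8.8656%.
The foreign bond real return: 1.0883/1.053 − 1 = 3.3523%.
Difference: 8.8656 − 3.3523 = 5.5133 pp.

5.513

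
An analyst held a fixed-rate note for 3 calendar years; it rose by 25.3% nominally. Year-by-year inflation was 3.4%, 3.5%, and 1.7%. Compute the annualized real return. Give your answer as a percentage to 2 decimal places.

Cumulative inflation factor: 1.034 × 1.035 × 1.017 ≈ 1.08838.
Nominal growth factor: 1.25300. Real growth factor = 1.25300 / 1.08838 ≈ 1.15125.
Annualized: 1.15125^(1/3) − 1 ≈ 0.04807.

4.81%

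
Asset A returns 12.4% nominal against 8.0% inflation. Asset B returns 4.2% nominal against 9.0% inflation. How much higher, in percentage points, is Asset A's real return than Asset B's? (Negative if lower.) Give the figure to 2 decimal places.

8.48

Asset A real return: 1.124/1.080 − 1 = 4.074%.
Asset B real return: 1.042/1.090 − 1 = -4.404%.
Difference: 4.074 − (-4.404) = 8.478 pp.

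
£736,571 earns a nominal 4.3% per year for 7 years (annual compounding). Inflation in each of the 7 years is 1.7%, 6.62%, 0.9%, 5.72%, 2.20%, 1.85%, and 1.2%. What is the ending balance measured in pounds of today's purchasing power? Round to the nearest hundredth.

Nominal value at maturity: £736,571 × (1 + 4.3%)^7 ≈ £989,019.32.
Price-level factor over 7 years: 1.017 × 1.0662 × 1.009 × 1.0572 × 1.0220 × 1.0185 × 1.012 ≈ 1.2184294665.
Dividing the nominal maturity value by the price-level factor gives the value in today's money.

£811,716.51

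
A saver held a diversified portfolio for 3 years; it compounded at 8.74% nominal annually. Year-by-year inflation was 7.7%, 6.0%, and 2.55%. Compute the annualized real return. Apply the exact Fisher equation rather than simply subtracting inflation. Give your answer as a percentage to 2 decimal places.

Cumulative inflation factor: 1.077 × 1.060 × 1.0255 ≈ 1.17073.
Nominal growth factor: 1.28578. Real growth factor = 1.28578 / 1.17073 ≈ 1.09827.
Annualized: 1.09827^(1/3) − 1 ≈ 0.03174.

3.17%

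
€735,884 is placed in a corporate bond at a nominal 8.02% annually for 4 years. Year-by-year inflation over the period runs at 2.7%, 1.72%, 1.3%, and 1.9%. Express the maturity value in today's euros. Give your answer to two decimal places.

€929,106.78

Nominal value at maturity: €735,884 × (1 + 8.02%)^4 ≈ €1,001,903.87.
Price-level factor over 4 years: 1.027 × 1.0172 × 1.013 × 1.019 ≈ 1.0783516929.
Dividing the nominal maturity value by the price-level factor gives the value in today's money.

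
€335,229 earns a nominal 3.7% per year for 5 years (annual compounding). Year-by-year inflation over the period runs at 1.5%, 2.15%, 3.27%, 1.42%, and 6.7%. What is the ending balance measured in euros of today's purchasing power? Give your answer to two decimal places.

Nominal value at maturity: €335,229 × (1 + 3.7%)^5 ≈ €402,008.62.
Price-level factor over 5 years: 1.015 × 1.0215 × 1.0327 × 1.0142 × 1.067 ≈ 1.1586882846.
Dividing the nominal maturity value by the price-level factor gives the value in today's money.

€346,951.48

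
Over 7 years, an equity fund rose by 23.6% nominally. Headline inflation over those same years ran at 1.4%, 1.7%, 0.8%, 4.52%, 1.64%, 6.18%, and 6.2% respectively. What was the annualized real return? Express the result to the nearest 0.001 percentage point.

Cumulative inflation factor: 1.014 × 1.017 × 1.008 × 1.0452 × 1.0164 × 1.0618 × 1.062 ≈ 1.24523.
Nominal growth factor: 1.23600. Real growth factor = 1.23600 / 1.24523 ≈ 0.99259.
Annualized: 0.99259^(1/7) − 1 ≈ -0.00106.

-0.106%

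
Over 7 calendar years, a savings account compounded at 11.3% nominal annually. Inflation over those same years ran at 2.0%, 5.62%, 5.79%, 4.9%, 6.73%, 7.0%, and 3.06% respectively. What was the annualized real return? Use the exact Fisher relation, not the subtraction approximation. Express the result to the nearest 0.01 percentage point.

6.00%

Cumulative inflation factor: 1.020 × 1.0562 × 1.0579 × 1.049 × 1.0673 × 1.070 × 1.0306 ≈ 1.40711.
Nominal growth factor: 2.11576. Real growth factor = 2.11576 / 1.40711 ≈ 1.50362.
Annualized: 1.50362^(1/7) − 1 ≈ 0.06000.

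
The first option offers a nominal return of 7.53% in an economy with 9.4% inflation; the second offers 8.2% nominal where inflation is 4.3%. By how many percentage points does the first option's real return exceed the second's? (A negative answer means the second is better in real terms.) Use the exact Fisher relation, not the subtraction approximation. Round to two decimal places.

The first option real return: 1.0753/1.094 − 1 = -1.709%.
The second real return: 1.082/1.043 − 1 = 3.739%.
Difference: -1.709 − 3.739 = -5.448 pp.

-5.45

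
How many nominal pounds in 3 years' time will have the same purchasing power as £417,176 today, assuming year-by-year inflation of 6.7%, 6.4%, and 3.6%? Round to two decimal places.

Cumulative price-level factor: 1.067 × 1.064 × 1.036 = 1.176158368.
The nominal amount required is £417,176 scaled up by that factor.

£490,665.04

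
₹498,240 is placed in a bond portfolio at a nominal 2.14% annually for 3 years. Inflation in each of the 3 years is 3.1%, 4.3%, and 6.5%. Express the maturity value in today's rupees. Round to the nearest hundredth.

Nominal value at maturity: ₹498,240 × (1 + 2.14%)^3 ≈ ₹530,916.41.
Price-level factor over 3 years: 1.031 × 1.043 × 1.065 = 1.145229645.
The maturity value deflated by that factor is the answer in today's purchasing power.

₹463,589.48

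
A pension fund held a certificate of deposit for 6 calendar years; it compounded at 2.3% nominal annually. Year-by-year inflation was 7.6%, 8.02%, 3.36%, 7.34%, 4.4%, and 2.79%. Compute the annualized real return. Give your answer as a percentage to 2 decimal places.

-3.09%

Cumulative inflation factor: 1.076 × 1.0802 × 1.0336 × 1.0734 × 1.044 × 1.0279 ≈ 1.38383.
Nominal growth factor: 1.14618. Real growth factor = 1.14618 / 1.38383 ≈ 0.82827.
Annualized: 0.82827^(1/6) − 1 ≈ -0.03091.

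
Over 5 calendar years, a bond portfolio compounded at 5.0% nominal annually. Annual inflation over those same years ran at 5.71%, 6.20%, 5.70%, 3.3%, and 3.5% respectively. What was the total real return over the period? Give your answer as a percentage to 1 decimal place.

Cumulative inflation factor: 1.0571 × 1.0620 × 1.0570 × 1.033 × 1.035 ≈ 1.26869.
Nominal growth factor: 1.27628. Real growth factor = 1.27628 / 1.26869 ≈ 1.00598.
Total real return ≈ 0.5982%.

0.6%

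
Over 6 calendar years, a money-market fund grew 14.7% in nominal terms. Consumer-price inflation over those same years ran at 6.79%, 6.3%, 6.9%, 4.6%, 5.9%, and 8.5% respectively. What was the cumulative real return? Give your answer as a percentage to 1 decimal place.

Cumulative inflation factor: 1.0679 × 1.063 × 1.069 × 1.046 × 1.059 × 1.085 ≈ 1.45847.
Nominal growth factor: 1.14700. Real growth factor = 1.14700 / 1.45847 ≈ 0.78644.
Total real return ≈ -21.3562%.

-21.4%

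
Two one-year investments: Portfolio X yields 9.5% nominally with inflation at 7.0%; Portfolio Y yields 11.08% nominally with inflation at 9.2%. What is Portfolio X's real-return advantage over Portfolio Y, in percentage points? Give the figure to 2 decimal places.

Portfolio X real return: 1.095/1.070 − 1 = 2.336%.
Portfolio Y real return: 1.1108/1.092 − 1 = 1.722%.
Difference: 2.336 − 1.722 = 0.614 pp.

0.61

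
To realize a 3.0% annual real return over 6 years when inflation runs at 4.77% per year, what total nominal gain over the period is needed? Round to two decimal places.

Required annual nominal rate: (1+3.0%)(1+4.77%) − 1 = 7.9131%.
Cumulative over 6 years: (1 + 0.079131)^6 − 1 ≈ 0.57923.

57.92%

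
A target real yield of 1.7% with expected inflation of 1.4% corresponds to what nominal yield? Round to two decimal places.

3.12%

By the Fisher equation, 1 + r_nom = (1 + 1.7%)(1 + 1.4%) = 1.017 × 1.014 = 1.031238.
So r_nom = 3.1238%.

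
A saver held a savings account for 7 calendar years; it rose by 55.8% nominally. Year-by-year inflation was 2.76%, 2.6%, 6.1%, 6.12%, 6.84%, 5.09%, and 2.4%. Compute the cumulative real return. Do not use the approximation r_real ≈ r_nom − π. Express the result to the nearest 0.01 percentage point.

14.15%

Cumulative inflation factor: 1.0276 × 1.026 × 1.061 × 1.0612 × 1.0684 × 1.0509 × 1.024 ≈ 1.36483.
Nominal growth factor: 1.55800. Real growth factor = 1.55800 / 1.36483 ≈ 1.14153.
Total real return ≈ 14.1532%.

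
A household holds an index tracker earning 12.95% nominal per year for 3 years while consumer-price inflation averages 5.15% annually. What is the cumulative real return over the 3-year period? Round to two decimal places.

The annual real rate is (1+12.95%)/(1+5.15%) − 1 = 7.4180%.
Compounded over 3 years: (1 + 0.074180)^3 − 1 ≈ 0.23946.

23.95%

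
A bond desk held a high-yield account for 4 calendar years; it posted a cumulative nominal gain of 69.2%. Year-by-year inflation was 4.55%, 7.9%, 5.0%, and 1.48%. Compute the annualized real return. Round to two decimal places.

8.92%

Cumulative inflation factor: 1.0455 × 1.079 × 1.050 × 1.0148 ≈ 1.20203.
Nominal growth factor: 1.69200. Real growth factor = 1.69200 / 1.20203 ≈ 1.40762.
Annualized: 1.40762^(1/4) − 1 ≈ 0.08923.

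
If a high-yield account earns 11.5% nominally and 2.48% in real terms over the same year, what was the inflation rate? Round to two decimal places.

From (1+r_nom) = (1+r_real)(1+π), we get 1+π = (1 + 11.5%)/(1 + 2.48%) = 1.115/1.0248 ≈ 1.08802.
So π ≈ 8.8017%.

8.80%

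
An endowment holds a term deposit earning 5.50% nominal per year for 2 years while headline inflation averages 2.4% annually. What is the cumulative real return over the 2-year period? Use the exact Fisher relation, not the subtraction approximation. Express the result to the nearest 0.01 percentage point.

The annual real rate is (1+5.50%)/(1+2.4%) − 1 = 3.0273%.
Compounded over 2 years: (1 + 0.030273)^2 − 1 ≈ 0.06146.

6.15%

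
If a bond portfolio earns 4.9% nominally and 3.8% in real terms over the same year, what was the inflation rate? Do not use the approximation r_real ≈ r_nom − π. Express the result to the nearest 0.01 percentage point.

1.06%

From (1+r_nom) = (1+r_real)(1+π), we get 1+π = (1 + 4.9%)/(1 + 3.8%) = 1.049/1.038 ≈ 1.01060.
So π ≈ 1.0597%.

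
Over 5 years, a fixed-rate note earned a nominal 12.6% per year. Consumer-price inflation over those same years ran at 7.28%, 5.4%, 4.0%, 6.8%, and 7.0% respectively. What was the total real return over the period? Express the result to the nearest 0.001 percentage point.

34.693%

Cumulative inflation factor: 1.0728 × 1.054 × 1.040 × 1.068 × 1.070 ≈ 1.34384.
Nominal growth factor: 1.81006. Real growth factor = 1.81006 / 1.34384 ≈ 1.34693.
Total real return ≈ 34.6927%.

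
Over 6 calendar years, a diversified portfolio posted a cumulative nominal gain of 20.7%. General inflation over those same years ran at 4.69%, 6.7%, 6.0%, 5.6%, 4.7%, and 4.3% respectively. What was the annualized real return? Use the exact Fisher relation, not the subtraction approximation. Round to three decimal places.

Cumulative inflation factor: 1.0469 × 1.067 × 1.060 × 1.056 × 1.047 × 1.043 ≈ 1.36543.
Nominal growth factor: 1.20700. Real growth factor = 1.20700 / 1.36543 ≈ 0.88397.
Annualized: 0.88397^(1/6) − 1 ≈ -0.02035.

-2.035%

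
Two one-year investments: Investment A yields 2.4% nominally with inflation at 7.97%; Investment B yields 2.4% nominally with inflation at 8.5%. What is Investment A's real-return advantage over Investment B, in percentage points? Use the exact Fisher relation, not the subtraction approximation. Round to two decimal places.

Investment A real return: 1.024/1.0797 − 1 = -5.159%.
Investment B real return: 1.024/1.085 − 1 = -5.622%.
Difference: -5.159 − (-5.622) = 0.463 pp.

0.46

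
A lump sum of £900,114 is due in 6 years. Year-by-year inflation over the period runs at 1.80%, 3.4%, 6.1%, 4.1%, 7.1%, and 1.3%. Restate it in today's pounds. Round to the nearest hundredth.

Price-level factor over 6 years: 1.0180 × 1.034 × 1.061 × 1.041 × 1.071 × 1.013 ≈ 1.2613434211.
Purchasing power today: £900,114 divided by that factor.

£713,615.33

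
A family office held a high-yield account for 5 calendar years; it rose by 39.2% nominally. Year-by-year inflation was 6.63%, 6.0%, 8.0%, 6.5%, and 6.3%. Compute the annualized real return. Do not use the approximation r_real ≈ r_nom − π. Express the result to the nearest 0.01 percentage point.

0.15%

Cumulative inflation factor: 1.0663 × 1.060 × 1.080 × 1.065 × 1.063 ≈ 1.38195.
Nominal growth factor: 1.39200. Real growth factor = 1.39200 / 1.38195 ≈ 1.00727.
Annualized: 1.00727^(1/5) − 1 ≈ 0.00145.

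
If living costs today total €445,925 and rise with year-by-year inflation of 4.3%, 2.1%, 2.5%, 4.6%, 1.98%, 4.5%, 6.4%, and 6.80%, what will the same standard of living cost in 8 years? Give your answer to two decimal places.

Cumulative price-level factor: 1.043 × 1.021 × 1.025 × 1.046 × 1.0198 × 1.045 × 1.064 × 1.0680 ≈ 1.3826421083.
Multiplying €445,925 by the price-level factor gives the future nominal sum.

€616,554.68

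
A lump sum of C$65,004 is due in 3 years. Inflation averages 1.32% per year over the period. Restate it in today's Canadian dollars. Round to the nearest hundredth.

C$62,496.33

Price-level factor over 3 years: (1 + 1.32%)^3 ≈ 1.0401250200.
Purchasing power today: C$65,004 divided by that factor.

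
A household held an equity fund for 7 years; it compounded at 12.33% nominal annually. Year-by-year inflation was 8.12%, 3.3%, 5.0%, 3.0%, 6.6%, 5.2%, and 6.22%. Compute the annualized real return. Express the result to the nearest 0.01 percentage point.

Cumulative inflation factor: 1.0812 × 1.033 × 1.050 × 1.030 × 1.066 × 1.052 × 1.0622 ≈ 1.43884.
Nominal growth factor: 2.25668. Real growth factor = 2.25668 / 1.43884 ≈ 1.56840.
Annualized: 1.56840^(1/7) − 1 ≈ 0.06641.

6.64%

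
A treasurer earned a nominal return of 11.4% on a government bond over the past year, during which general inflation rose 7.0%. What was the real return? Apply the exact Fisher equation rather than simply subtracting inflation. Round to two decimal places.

Real return via the Fisher equation: (1 + 11.4%)/(1 + 7.0%) − 1 = 1.114/1.070 − 1 ≈ 0.04112.

4.11%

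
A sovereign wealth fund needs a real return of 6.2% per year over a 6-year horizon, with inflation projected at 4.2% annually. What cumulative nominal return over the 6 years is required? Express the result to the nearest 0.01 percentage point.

83.63%

Required annual nominal rate: (1+6.2%)(1+4.2%) − 1 = 10.6604%.
Cumulative over 6 years: (1 + 0.106604)^6 − 1 ≈ 0.83634.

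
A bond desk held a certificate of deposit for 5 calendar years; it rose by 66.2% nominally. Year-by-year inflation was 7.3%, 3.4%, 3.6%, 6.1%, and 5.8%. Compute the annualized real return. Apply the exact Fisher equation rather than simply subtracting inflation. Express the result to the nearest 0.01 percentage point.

5.19%

Cumulative inflation factor: 1.073 × 1.034 × 1.036 × 1.061 × 1.058 ≈ 1.29027.
Nominal growth factor: 1.66200. Real growth factor = 1.66200 / 1.29027 ≈ 1.28810.
Annualized: 1.28810^(1/5) − 1 ≈ 0.05194.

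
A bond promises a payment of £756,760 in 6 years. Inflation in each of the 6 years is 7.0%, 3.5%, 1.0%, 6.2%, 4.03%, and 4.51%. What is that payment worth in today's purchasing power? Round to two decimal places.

£585,965.04

Price-level factor over 6 years: 1.070 × 1.035 × 1.010 × 1.062 × 1.0403 × 1.0451 ≈ 1.2914763697.
Purchasing power today: £756,760 divided by that factor.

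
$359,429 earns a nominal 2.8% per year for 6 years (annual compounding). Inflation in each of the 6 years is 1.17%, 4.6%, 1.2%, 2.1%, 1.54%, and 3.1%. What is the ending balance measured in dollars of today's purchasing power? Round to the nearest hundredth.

Nominal value at maturity: $359,429 × (1 + 2.8%)^6 ≈ $424,201.11.
Price-level factor over 6 years: 1.0117 × 1.046 × 1.012 × 1.021 × 1.0154 × 1.031 ≈ 1.1446837391.
Dividing the nominal maturity value by the price-level factor gives the value in today's money.

$370,583.68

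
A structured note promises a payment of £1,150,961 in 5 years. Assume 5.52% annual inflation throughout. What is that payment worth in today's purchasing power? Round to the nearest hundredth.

Price-level factor over 5 years: (1 + 5.52%)^5 ≈ 1.3081993008.
Purchasing power today: £1,150,961 divided by that factor.

£879,805.55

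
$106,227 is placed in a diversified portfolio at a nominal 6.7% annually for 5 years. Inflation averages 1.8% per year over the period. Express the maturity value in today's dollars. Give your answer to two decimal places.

Nominal value at maturity: $106,227 × (1 + 6.7%)^5 ≈ $146,911.91.
Price-level factor over 5 years: (1 + 1.8%)^5 ≈ 1.0932988468.
Dividing the nominal maturity value by the price-level factor gives the value in today's money.

$134,374.89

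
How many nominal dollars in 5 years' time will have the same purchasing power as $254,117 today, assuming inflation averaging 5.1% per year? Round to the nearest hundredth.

$325,872.19

Cumulative price-level factor: (1+5.1%)^5 ≈ 1.2823706810.
The nominal amount required is $254,117 scaled up by that factor.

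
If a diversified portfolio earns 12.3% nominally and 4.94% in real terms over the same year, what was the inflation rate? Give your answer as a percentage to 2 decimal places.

7.01%

From (1+r_nom) = (1+r_real)(1+π), we get 1+π = (1 + 12.3%)/(1 + 4.94%) = 1.123/1.0494 ≈ 1.07014.
So π ≈ 7.0135%.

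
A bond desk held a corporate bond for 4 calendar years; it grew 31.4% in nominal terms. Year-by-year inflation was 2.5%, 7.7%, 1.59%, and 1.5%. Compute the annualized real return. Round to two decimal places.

Cumulative inflation factor: 1.025 × 1.077 × 1.0159 × 1.015 ≈ 1.13830.
Nominal growth factor: 1.31400. Real growth factor = 1.31400 / 1.13830 ≈ 1.15435.
Annualized: 1.15435^(1/4) − 1 ≈ 0.03654.

3.65%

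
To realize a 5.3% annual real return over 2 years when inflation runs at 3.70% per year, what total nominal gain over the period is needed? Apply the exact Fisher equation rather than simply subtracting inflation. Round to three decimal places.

19.238%

Required annual nominal rate: (1+5.3%)(1+3.70%) − 1 = 9.1961%.
Cumulative over 2 years: (1 + 0.091961)^2 − 1 ≈ 0.19238.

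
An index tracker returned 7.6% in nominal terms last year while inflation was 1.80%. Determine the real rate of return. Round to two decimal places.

5.70%

Real return via the Fisher equation: (1 + 7.6%)/(1 + 1.80%) − 1 = 1.076/1.0180 − 1 ≈ 0.05697.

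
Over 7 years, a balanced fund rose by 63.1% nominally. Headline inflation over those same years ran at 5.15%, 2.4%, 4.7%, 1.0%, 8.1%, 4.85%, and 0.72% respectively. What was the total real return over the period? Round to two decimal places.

Cumulative inflation factor: 1.0515 × 1.024 × 1.047 × 1.010 × 1.081 × 1.0485 × 1.0072 ≈ 1.29983.
Nominal growth factor: 1.63100. Real growth factor = 1.63100 / 1.29983 ≈ 1.25478.
Total real return ≈ 25.4778%.

25.48%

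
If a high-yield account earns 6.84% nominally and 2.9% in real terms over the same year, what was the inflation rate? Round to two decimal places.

3.83%

From (1+r_nom) = (1+r_real)(1+π), we get 1+π = (1 + 6.84%)/(1 + 2.9%) = 1.0684/1.029 ≈ 1.03829.
So π ≈ 3.8290%.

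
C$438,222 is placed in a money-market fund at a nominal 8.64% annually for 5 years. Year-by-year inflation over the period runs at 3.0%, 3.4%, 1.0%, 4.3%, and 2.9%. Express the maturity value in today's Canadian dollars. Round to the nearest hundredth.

Nominal value at maturity: C$438,222 × (1 + 8.64%)^5 ≈ C$663,197.62.
Price-level factor over 5 years: 1.030 × 1.034 × 1.010 × 1.043 × 1.029 ≈ 1.1544598151.
Dividing the nominal maturity value by the price-level factor gives the value in today's money.

C$574,465.75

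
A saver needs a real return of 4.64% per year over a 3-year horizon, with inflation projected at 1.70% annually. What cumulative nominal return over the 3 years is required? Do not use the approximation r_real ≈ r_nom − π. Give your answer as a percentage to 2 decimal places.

Required annual nominal rate: (1+4.64%)(1+1.70%) − 1 = 6.41888%.
Cumulative over 3 years: (1 + 0.0641888)^3 − 1 ≈ 0.20519.

20.52%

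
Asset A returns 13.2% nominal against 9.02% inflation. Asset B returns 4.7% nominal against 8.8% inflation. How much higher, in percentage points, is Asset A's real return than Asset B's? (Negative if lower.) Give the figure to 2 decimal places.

7.60

Asset A real return: 1.132/1.0902 − 1 = 3.834%.
Asset B real return: 1.047/1.088 − 1 = -3.768%.
Difference: 3.834 − (-3.768) = 7.602 pp.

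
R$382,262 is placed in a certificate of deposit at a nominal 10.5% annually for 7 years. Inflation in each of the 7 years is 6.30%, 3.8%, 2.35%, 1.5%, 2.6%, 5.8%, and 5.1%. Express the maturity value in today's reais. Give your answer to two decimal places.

Nominal value at maturity: R$382,262 × (1 + 10.5%)^7 ≈ R$768,948.18.
Price-level factor over 7 years: 1.0630 × 1.038 × 1.0235 × 1.015 × 1.026 × 1.058 × 1.051 ≈ 1.3077365192.
Dividing the nominal maturity value by the price-level factor gives the value in today's money.

R$587,999.32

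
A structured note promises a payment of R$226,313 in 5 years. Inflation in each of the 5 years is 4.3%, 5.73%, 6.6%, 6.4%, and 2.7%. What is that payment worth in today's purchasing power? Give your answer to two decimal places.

Price-level factor over 5 years: 1.043 × 1.0573 × 1.066 × 1.064 × 1.027 ≈ 1.2845523763.
Purchasing power today: R$226,313 divided by that factor.

R$176,180.44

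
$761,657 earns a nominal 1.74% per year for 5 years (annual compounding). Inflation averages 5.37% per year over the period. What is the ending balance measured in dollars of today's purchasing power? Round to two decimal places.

Nominal value at maturity: $761,657 × (1 + 1.74%)^5 ≈ $830,267.63.
Price-level factor over 5 years: (1 + 5.37%)^5 ≈ 1.2989274664.
Dividing the nominal maturity value by the price-level factor gives the value in today's money.

$639,194.76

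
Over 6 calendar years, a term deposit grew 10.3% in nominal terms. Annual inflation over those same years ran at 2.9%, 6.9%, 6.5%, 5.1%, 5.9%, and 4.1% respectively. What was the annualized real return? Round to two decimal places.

-3.40%

Cumulative inflation factor: 1.029 × 1.069 × 1.065 × 1.051 × 1.059 × 1.041 ≈ 1.35735.
Nominal growth factor: 1.10300. Real growth factor = 1.10300 / 1.35735 ≈ 0.81261.
Annualized: 0.81261^(1/6) − 1 ≈ -0.03399.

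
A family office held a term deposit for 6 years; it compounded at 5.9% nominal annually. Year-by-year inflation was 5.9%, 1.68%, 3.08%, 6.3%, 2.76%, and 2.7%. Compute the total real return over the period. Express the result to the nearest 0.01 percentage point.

13.28%

Cumulative inflation factor: 1.059 × 1.0168 × 1.0308 × 1.063 × 1.0276 × 1.027 ≈ 1.24518.
Nominal growth factor: 1.41051. Real growth factor = 1.41051 / 1.24518 ≈ 1.13277.
Total real return ≈ 13.2771%.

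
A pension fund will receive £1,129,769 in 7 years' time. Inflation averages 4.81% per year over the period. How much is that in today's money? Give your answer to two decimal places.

Price-level factor over 7 years: (1 + 4.81%)^7 ≈ 1.3893736143.
Purchasing power today: £1,129,769 divided by that factor.

£813,149.89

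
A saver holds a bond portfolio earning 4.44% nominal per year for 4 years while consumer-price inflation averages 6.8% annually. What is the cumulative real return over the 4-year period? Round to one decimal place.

-8.6%

The annual real rate is (1+4.44%)/(1+6.8%) − 1 = -2.2097%.
Compounded over 4 years: (1 + -0.022097)^4 − 1 ≈ -0.08550.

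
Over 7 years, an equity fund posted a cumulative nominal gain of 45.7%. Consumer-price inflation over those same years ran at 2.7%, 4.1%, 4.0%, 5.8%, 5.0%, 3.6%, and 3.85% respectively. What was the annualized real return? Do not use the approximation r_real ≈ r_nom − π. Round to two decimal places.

Cumulative inflation factor: 1.027 × 1.041 × 1.040 × 1.058 × 1.050 × 1.036 × 1.0385 ≈ 1.32891.
Nominal growth factor: 1.45700. Real growth factor = 1.45700 / 1.32891 ≈ 1.09639.
Annualized: 1.09639^(1/7) − 1 ≈ 0.01323.

1.32%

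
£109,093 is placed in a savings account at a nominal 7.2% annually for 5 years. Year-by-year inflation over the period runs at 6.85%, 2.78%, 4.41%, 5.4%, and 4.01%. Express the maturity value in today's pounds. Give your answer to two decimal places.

Nominal value at maturity: £109,093 × (1 + 7.2%)^5 ≈ £154,443.92.
Price-level factor over 5 years: 1.0685 × 1.0278 × 1.0441 × 1.054 × 1.0401 ≈ 1.2570163971.
Dividing the nominal maturity value by the price-level factor gives the value in today's money.

£122,865.48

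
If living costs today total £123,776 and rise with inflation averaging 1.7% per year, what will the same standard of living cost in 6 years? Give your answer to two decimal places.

£136,950.04

Cumulative price-level factor: (1+1.7%)^6 ≈ 1.1064345214.
The nominal amount required is £123,776 scaled up by that factor.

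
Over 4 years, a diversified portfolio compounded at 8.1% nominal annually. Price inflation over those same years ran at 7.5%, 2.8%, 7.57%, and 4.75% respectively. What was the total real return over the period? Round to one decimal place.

9.7%

Cumulative inflation factor: 1.075 × 1.028 × 1.0757 × 1.0475 ≈ 1.24522.
Nominal growth factor: 1.36553. Real growth factor = 1.36553 / 1.24522 ≈ 1.09662.
Total real return ≈ 9.6620%.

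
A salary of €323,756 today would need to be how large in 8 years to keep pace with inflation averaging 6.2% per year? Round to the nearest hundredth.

Cumulative price-level factor: (1+6.2%)^8 ≈ 1.6180656338.
Multiplying €323,756 by the price-level factor gives the future nominal sum.

€523,858.46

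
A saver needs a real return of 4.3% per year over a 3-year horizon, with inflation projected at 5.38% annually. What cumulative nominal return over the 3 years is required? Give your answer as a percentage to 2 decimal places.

Required annual nominal rate: (1+4.3%)(1+5.38%) − 1 = 9.91134%.
Cumulative over 3 years: (1 + 0.0991134)^3 − 1 ≈ 0.32778.

32.78%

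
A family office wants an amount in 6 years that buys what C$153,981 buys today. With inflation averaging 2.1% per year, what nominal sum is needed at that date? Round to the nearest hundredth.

C$174,430.16

Cumulative price-level factor: (1+2.1%)^6 ≈ 1.1328031618.
Multiplying C$153,981 by the price-level factor gives the future nominal sum.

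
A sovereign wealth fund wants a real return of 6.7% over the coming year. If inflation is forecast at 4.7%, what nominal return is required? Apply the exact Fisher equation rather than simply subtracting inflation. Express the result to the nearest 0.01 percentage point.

By the Fisher equation, 1 + r_nom = (1 + 6.7%)(1 + 4.7%) = 1.067 × 1.047 = 1.117149.
So r_nom = 11.7149%.

11.71%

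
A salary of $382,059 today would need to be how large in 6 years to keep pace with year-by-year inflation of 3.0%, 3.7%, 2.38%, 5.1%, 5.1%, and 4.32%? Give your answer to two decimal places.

Cumulative price-level factor: 1.030 × 1.037 × 1.0238 × 1.051 × 1.051 × 1.0432 ≈ 1.2600974037.
The nominal amount required is $382,059 scaled up by that factor.

$481,431.55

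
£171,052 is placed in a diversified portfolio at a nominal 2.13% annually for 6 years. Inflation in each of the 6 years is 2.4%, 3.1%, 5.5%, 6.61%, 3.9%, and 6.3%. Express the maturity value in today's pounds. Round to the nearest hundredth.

£148,009.75

Nominal value at maturity: £171,052 × (1 + 2.13%)^6 ≈ £194,110.11.
Price-level factor over 6 years: 1.024 × 1.031 × 1.055 × 1.0661 × 1.039 × 1.063 ≈ 1.3114684191.
Dividing the nominal maturity value by the price-level factor gives the value in today's money.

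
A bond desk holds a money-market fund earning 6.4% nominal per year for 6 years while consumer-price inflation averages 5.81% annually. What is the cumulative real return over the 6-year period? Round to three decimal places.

The annual real rate is (1+6.4%)/(1+5.81%) − 1 = 0.5576%.
Compounded over 6 years: (1 + 0.005576)^6 − 1 ≈ 0.03393.

3.393%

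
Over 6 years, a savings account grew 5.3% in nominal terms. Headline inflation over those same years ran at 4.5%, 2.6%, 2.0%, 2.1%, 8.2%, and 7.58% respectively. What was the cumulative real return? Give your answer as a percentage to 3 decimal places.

Cumulative inflation factor: 1.045 × 1.026 × 1.020 × 1.021 × 1.082 × 1.0758 ≈ 1.29972.
Nominal growth factor: 1.05300. Real growth factor = 1.05300 / 1.29972 ≈ 0.81018.
Total real return ≈ -18.9823%.

-18.982%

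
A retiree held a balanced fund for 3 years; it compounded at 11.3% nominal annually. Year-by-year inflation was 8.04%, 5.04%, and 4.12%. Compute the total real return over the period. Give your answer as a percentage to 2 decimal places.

Cumulative inflation factor: 1.0804 × 1.0504 × 1.0412 ≈ 1.18161.
Nominal growth factor: 1.37875. Real growth factor = 1.37875 / 1.18161 ≈ 1.16684.
Total real return ≈ 16.6842%.

16.68%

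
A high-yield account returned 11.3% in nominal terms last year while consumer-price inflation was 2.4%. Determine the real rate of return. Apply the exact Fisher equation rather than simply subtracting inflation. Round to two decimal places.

Real return via the Fisher equation: (1 + 11.3%)/(1 + 2.4%) − 1 = 1.113/1.024 − 1 ≈ 0.08691.

8.69%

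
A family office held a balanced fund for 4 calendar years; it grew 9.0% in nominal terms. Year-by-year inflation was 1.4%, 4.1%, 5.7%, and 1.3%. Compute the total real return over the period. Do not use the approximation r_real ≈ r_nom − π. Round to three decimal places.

Cumulative inflation factor: 1.014 × 1.041 × 1.057 × 1.013 ≈ 1.13025.
Nominal growth factor: 1.09000. Real growth factor = 1.09000 / 1.13025 ≈ 0.96439.
Total real return ≈ -3.5608%.

-3.561%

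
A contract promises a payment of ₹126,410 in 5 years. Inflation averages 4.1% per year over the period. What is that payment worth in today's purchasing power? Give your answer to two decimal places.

Price-level factor over 5 years: (1 + 4.1%)^5 ≈ 1.2225134547.
Purchasing power today: ₹126,410 divided by that factor.

₹103,401.72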